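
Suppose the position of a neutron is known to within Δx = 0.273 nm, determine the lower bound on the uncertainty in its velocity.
115.315 m/s

Using the Heisenberg uncertainty principle and Δp = mΔv:
ΔxΔp ≥ ℏ/2
Δx(mΔv) ≥ ℏ/2

The minimum uncertainty in velocity is:
Δv_min = ℏ/(2mΔx)
Δv_min = (1.055e-34 J·s) / (2 × 1.675e-27 kg × 2.730e-10 m)
Δv_min = 1.153e+02 m/s = 115.315 m/s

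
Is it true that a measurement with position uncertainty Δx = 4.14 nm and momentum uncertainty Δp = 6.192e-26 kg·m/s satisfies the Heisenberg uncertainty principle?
Yes, it satisfies the uncertainty principle.

Calculate the product ΔxΔp:
ΔxΔp = (4.140e-09 m) × (6.192e-26 kg·m/s)
ΔxΔp = 2.563e-34 J·s

Compare to the minimum allowed value ℏ/2:
ℏ/2 = 5.273e-35 J·s

Since ΔxΔp = 2.563e-34 J·s ≥ 5.273e-35 J·s = ℏ/2,
the measurement satisfies the uncertainty principle.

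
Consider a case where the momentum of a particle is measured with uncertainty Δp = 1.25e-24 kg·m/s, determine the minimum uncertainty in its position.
42.183 pm

Using the Heisenberg uncertainty principle:
ΔxΔp ≥ ℏ/2

The minimum uncertainty in position is:
Δx_min = ℏ/(2Δp)
Δx_min = (1.055e-34 J·s) / (2 × 1.250e-24 kg·m/s)
Δx_min = 4.218e-11 m = 42.183 pm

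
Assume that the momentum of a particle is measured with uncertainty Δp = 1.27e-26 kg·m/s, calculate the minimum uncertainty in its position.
4.152 nm

Using the Heisenberg uncertainty principle:
ΔxΔp ≥ ℏ/2

The minimum uncertainty in position is:
Δx_min = ℏ/(2Δp)
Δx_min = (1.055e-34 J·s) / (2 × 1.270e-26 kg·m/s)
Δx_min = 4.152e-09 m = 4.152 nm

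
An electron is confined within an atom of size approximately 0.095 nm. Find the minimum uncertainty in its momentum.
5.550 × 10^-25 kg·m/s

Using the Heisenberg uncertainty principle:
ΔxΔp ≥ ℏ/2

With Δx ≈ L = 9.500e-11 m (the confinement size):
Δp_min = ℏ/(2Δx)
Δp_min = (1.055e-34 J·s) / (2 × 9.500e-11 m)
Δp_min = 5.550e-25 kg·m/s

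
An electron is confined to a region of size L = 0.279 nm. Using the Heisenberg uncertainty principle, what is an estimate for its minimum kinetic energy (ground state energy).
122.364 meV

Using the uncertainty principle to estimate ground state energy:

1. The position uncertainty is approximately the confinement size:
   Δx ≈ L = 2.790e-10 m

2. From ΔxΔp ≥ ℏ/2, the minimum momentum uncertainty is:
   Δp ≈ ℏ/(2L) = 1.890e-25 kg·m/s

3. The kinetic energy is approximately:
   KE ≈ (Δp)²/(2m) = (1.890e-25)²/(2 × 9.109e-31 kg)
   KE ≈ 1.960e-20 J = 122.364 meV

This is an order-of-magnitude estimate of the ground state energy.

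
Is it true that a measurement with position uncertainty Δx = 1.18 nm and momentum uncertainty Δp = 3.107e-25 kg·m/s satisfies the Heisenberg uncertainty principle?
Yes, it satisfies the uncertainty principle.

Calculate the product ΔxΔp:
ΔxΔp = (1.180e-09 m) × (3.107e-25 kg·m/s)
ΔxΔp = 3.666e-34 J·s

Compare to the minimum allowed value ℏ/2:
ℏ/2 = 5.273e-35 J·s

Since ΔxΔp = 3.666e-34 J·s ≥ 5.273e-35 J·s = ℏ/2,
the measurement satisfies the uncertainty principle.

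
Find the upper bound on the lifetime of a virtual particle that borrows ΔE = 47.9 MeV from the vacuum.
6.871 ys

Using the energy-time uncertainty principle:
ΔEΔt ≥ ℏ/2

For a virtual particle borrowing energy ΔE, the maximum lifetime is:
Δt_max = ℏ/(2ΔE)

Converting energy:
ΔE = 47.9 MeV = 7.674e-12 J

Δt_max = (1.055e-34 J·s) / (2 × 7.674e-12 J)
Δt_max = 6.871e-24 s = 6.871 ys

Virtual particles with higher borrowed energy exist for shorter times.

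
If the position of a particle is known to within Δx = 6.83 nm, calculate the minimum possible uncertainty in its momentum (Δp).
7.720 × 10^-27 kg·m/s

Using the Heisenberg uncertainty principle:
ΔxΔp ≥ ℏ/2

The minimum uncertainty in momentum is:
Δp_min = ℏ/(2Δx)
Δp_min = (1.055e-34 J·s) / (2 × 6.830e-09 m)
Δp_min = 7.720e-27 kg·m/s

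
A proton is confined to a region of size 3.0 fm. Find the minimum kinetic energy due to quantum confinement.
576.384 keV

Using the uncertainty principle:

1. Position uncertainty: Δx ≈ 3.000e-15 m
2. Minimum momentum uncertainty: Δp = ℏ/(2Δx) = 1.758e-20 kg·m/s
3. Minimum kinetic energy:
   KE = (Δp)²/(2m) = (1.758e-20)²/(2 × 1.673e-27 kg)
   KE = 9.235e-14 J = 576.384 keV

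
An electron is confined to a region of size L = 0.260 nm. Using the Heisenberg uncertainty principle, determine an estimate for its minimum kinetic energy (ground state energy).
140.902 meV

Using the uncertainty principle to estimate ground state energy:

1. The position uncertainty is approximately the confinement size:
   Δx ≈ L = 2.600e-10 m

2. From ΔxΔp ≥ ℏ/2, the minimum momentum uncertainty is:
   Δp ≈ ℏ/(2L) = 2.028e-25 kg·m/s

3. The kinetic energy is approximately:
   KE ≈ (Δp)²/(2m) = (2.028e-25)²/(2 × 9.109e-31 kg)
   KE ≈ 2.257e-20 J = 140.902 meV

This is an order-of-magnitude estimate of the ground state energy.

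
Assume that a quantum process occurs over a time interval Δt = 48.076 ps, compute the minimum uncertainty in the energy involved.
6.846 μeV

Using the energy-time uncertainty principle:
ΔEΔt ≥ ℏ/2

The minimum uncertainty in energy is:
ΔE_min = ℏ/(2Δt)
ΔE_min = (1.055e-34 J·s) / (2 × 4.808e-11 s)
ΔE_min = 1.097e-24 J = 6.846 μeV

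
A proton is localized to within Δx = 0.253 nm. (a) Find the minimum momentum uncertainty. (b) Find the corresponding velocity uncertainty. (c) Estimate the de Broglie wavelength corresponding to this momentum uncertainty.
(a) Δp_min = 2.084 × 10^-25 kg·m/s
(b) Δv_min = 124.603 m/s
(c) λ_dB = 3.179 nm

Step-by-step:

(a) From the uncertainty principle:
Δp_min = ℏ/(2Δx) = (1.055e-34 J·s)/(2 × 2.530e-10 m) = 2.084e-25 kg·m/s

(b) The velocity uncertainty:
Δv = Δp/m = (2.084e-25 kg·m/s)/(1.673e-27 kg) = 1.246e+02 m/s = 124.603 m/s

(c) The de Broglie wavelength for this momentum:
λ = h/p = (6.626e-34 J·s)/(2.084e-25 kg·m/s) = 3.179e-09 m = 3.179 nm

Note: The de Broglie wavelength is comparable to the localization size, as expected from wave-particle duality.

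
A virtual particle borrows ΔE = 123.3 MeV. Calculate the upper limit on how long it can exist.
2.669 ys

Using the energy-time uncertainty principle:
ΔEΔt ≥ ℏ/2

For a virtual particle borrowing energy ΔE, the maximum lifetime is:
Δt_max = ℏ/(2ΔE)

Converting energy:
ΔE = 123.3 MeV = 1.975e-11 J

Δt_max = (1.055e-34 J·s) / (2 × 1.975e-11 J)
Δt_max = 2.669e-24 s = 2.669 ys

Virtual particles with higher borrowed energy exist for shorter times.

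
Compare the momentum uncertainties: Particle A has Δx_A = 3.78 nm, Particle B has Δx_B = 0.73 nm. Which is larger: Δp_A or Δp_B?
Particle B has the larger minimum momentum uncertainty, by a factor of 5.18.

For each particle, the minimum momentum uncertainty is Δp_min = ℏ/(2Δx):

Particle A: Δp_A = ℏ/(2×3.780e-09 m) = 1.395e-26 kg·m/s
Particle B: Δp_B = ℏ/(2×7.300e-10 m) = 7.223e-26 kg·m/s

Ratio: Δp_B/Δp_A = 5.18

Since Δp_min ∝ 1/Δx, the particle with smaller position uncertainty (B) has larger momentum uncertainty.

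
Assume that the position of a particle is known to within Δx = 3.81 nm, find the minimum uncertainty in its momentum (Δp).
1.384 × 10^-26 kg·m/s

Using the Heisenberg uncertainty principle:
ΔxΔp ≥ ℏ/2

The minimum uncertainty in momentum is:
Δp_min = ℏ/(2Δx)
Δp_min = (1.055e-34 J·s) / (2 × 3.810e-09 m)
Δp_min = 1.384e-26 kg·m/s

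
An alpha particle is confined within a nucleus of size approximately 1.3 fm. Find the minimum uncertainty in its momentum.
4.056 × 10^-20 kg·m/s

Using the Heisenberg uncertainty principle:
ΔxΔp ≥ ℏ/2

With Δx ≈ L = 1.300e-15 m (the confinement size):
Δp_min = ℏ/(2Δx)
Δp_min = (1.055e-34 J·s) / (2 × 1.300e-15 m)
Δp_min = 4.056e-20 kg·m/s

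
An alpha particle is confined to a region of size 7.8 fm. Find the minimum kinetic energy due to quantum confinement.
21.463 keV

Using the uncertainty principle:

1. Position uncertainty: Δx ≈ 7.800e-15 m
2. Minimum momentum uncertainty: Δp = ℏ/(2Δx) = 6.760e-21 kg·m/s
3. Minimum kinetic energy:
   KE = (Δp)²/(2m) = (6.760e-21)²/(2 × 6.645e-27 kg)
   KE = 3.439e-15 J = 21.463 keV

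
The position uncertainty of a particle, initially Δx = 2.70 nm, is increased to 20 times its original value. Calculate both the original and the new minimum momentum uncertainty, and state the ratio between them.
Original Δp_min = 1.953 × 10^-26 kg·m/s; new Δp'_min = 9.765 × 10^-28 kg·m/s; ratio Δp'_min/Δp_min = 1/20.

From the uncertainty principle ΔxΔp ≥ ℏ/2, the minimum momentum uncertainty is Δp_min = ℏ/(2Δx).

Original (Δx = 2.70 nm = 2.700e-09 m):
Δp_min = (1.055e-34 J·s)/(2 × 2.700e-09 m) = 1.953e-26 kg·m/s

When Δx → 20Δx:
Δp'_min = ℏ/(2 × 20Δx) = (1/20) × ℏ/(2Δx) = (1/20) × Δp_min
Δp'_min = 1/20 × 1.953e-26 kg·m/s = 9.765e-28 kg·m/s

Since Δp_min ∝ 1/Δx, when Δx is increased to 20 times its original value, Δp_min decreases to 1/20 of its original value.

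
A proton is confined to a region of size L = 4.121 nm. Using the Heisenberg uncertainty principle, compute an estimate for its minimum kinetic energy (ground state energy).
305.456 neV

Using the uncertainty principle to estimate ground state energy:

1. The position uncertainty is approximately the confinement size:
   Δx ≈ L = 4.121e-09 m

2. From ΔxΔp ≥ ℏ/2, the minimum momentum uncertainty is:
   Δp ≈ ℏ/(2L) = 1.280e-26 kg·m/s

3. The kinetic energy is approximately:
   KE ≈ (Δp)²/(2m) = (1.280e-26)²/(2 × 1.673e-27 kg)
   KE ≈ 4.894e-26 J = 305.456 neV

This is an order-of-magnitude estimate of the ground state energy.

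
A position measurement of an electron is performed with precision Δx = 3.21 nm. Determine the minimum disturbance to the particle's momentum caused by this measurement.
1.643 × 10^-26 kg·m/s

The uncertainty principle implies that measuring position disturbs momentum:
ΔxΔp ≥ ℏ/2

When we measure position with precision Δx, we necessarily introduce a momentum uncertainty:
Δp ≥ ℏ/(2Δx)
Δp_min = (1.055e-34 J·s) / (2 × 3.210e-09 m)
Δp_min = 1.643e-26 kg·m/s

The more precisely we measure position, the greater the momentum disturbance.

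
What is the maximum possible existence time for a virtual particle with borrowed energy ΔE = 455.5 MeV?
7.225 × 10^-25 s

Using the energy-time uncertainty principle:
ΔEΔt ≥ ℏ/2

For a virtual particle borrowing energy ΔE, the maximum lifetime is:
Δt_max = ℏ/(2ΔE)

Converting energy:
ΔE = 455.5 MeV = 7.298e-11 J

Δt_max = (1.055e-34 J·s) / (2 × 7.298e-11 J)
Δt_max = 7.225e-25 s = 7.225 × 10^-25 s

Virtual particles with higher borrowed energy exist for shorter times.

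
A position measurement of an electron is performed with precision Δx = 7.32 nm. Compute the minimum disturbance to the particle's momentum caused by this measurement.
7.203 × 10^-27 kg·m/s

The uncertainty principle implies that measuring position disturbs momentum:
ΔxΔp ≥ ℏ/2

When we measure position with precision Δx, we necessarily introduce a momentum uncertainty:
Δp ≥ ℏ/(2Δx)
Δp_min = (1.055e-34 J·s) / (2 × 7.320e-09 m)
Δp_min = 7.203e-27 kg·m/s

The more precisely we measure position, the greater the momentum disturbance.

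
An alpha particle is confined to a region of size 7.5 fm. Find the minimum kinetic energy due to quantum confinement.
23.214 keV

Using the uncertainty principle:

1. Position uncertainty: Δx ≈ 7.500e-15 m
2. Minimum momentum uncertainty: Δp = ℏ/(2Δx) = 7.030e-21 kg·m/s
3. Minimum kinetic energy:
   KE = (Δp)²/(2m) = (7.030e-21)²/(2 × 6.645e-27 kg)
   KE = 3.719e-15 J = 23.214 keV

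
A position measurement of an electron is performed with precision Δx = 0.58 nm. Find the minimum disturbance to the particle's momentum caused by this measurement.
9.091 × 10^-26 kg·m/s

The uncertainty principle implies that measuring position disturbs momentum:
ΔxΔp ≥ ℏ/2

When we measure position with precision Δx, we necessarily introduce a momentum uncertainty:
Δp ≥ ℏ/(2Δx)
Δp_min = (1.055e-34 J·s) / (2 × 5.800e-10 m)
Δp_min = 9.091e-26 kg·m/s

The more precisely we measure position, the greater the momentum disturbance.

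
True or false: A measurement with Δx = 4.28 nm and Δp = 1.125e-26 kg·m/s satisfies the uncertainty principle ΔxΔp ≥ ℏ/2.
No, it violates the uncertainty principle (impossible measurement).

Calculate the product ΔxΔp:
ΔxΔp = (4.280e-09 m) × (1.125e-26 kg·m/s)
ΔxΔp = 4.815e-35 J·s

Compare to the minimum allowed value ℏ/2:
ℏ/2 = 5.273e-35 J·s

Since ΔxΔp = 4.815e-35 J·s < 5.273e-35 J·s = ℏ/2,
the measurement violates the uncertainty principle.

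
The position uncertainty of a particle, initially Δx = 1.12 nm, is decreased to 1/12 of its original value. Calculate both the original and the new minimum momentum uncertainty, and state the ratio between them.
Original Δp_min = 4.708 × 10^-26 kg·m/s; new Δp'_min = 5.649 × 10^-25 kg·m/s; ratio Δp'_min/Δp_min = 12.

From the uncertainty principle ΔxΔp ≥ ℏ/2, the minimum momentum uncertainty is Δp_min = ℏ/(2Δx).

Original (Δx = 1.12 nm = 1.120e-09 m):
Δp_min = (1.055e-34 J·s)/(2 × 1.120e-09 m) = 4.708e-26 kg·m/s

When Δx → (1/12)Δx:
Δp'_min = ℏ/(2 × (1/12)Δx) = 12 × ℏ/(2Δx) = 12 × Δp_min
Δp'_min = 12 × 4.708e-26 kg·m/s = 5.649e-25 kg·m/s

Since Δp_min ∝ 1/Δx, when Δx is decreased to 1/12 of its original value, Δp_min increases to 12 times its original value.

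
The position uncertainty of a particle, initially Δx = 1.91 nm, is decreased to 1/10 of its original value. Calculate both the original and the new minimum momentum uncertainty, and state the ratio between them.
Original Δp_min = 2.761 × 10^-26 kg·m/s; new Δp'_min = 2.761 × 10^-25 kg·m/s; ratio Δp'_min/Δp_min = 10.

From the uncertainty principle ΔxΔp ≥ ℏ/2, the minimum momentum uncertainty is Δp_min = ℏ/(2Δx).

Original (Δx = 1.91 nm = 1.910e-09 m):
Δp_min = (1.055e-34 J·s)/(2 × 1.910e-09 m) = 2.761e-26 kg·m/s

When Δx → (1/10)Δx:
Δp'_min = ℏ/(2 × (1/10)Δx) = 10 × ℏ/(2Δx) = 10 × Δp_min
Δp'_min = 10 × 2.761e-26 kg·m/s = 2.761e-25 kg·m/s

Since Δp_min ∝ 1/Δx, when Δx is decreased to 1/10 of its original value, Δp_min increases to 10 times its original value.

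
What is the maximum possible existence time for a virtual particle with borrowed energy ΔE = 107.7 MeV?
3.056 ys

Using the energy-time uncertainty principle:
ΔEΔt ≥ ℏ/2

For a virtual particle borrowing energy ΔE, the maximum lifetime is:
Δt_max = ℏ/(2ΔE)

Converting energy:
ΔE = 107.7 MeV = 1.726e-11 J

Δt_max = (1.055e-34 J·s) / (2 × 1.726e-11 J)
Δt_max = 3.056e-24 s = 3.056 ys

Virtual particles with higher borrowed energy exist for shorter times.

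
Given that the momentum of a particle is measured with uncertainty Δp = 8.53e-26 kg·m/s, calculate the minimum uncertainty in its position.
618.155 pm

Using the Heisenberg uncertainty principle:
ΔxΔp ≥ ℏ/2

The minimum uncertainty in position is:
Δx_min = ℏ/(2Δp)
Δx_min = (1.055e-34 J·s) / (2 × 8.530e-26 kg·m/s)
Δx_min = 6.182e-10 m = 618.155 pm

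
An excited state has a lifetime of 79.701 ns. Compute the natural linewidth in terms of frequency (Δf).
998.450 kHz

Using the energy-time uncertainty principle and E = hf:
ΔEΔt ≥ ℏ/2
hΔf·Δt ≥ ℏ/2

The minimum frequency uncertainty is:
Δf = ℏ/(2hτ) = 1/(4πτ)
Δf = 1/(4π × 7.970e-08 s)
Δf = 9.985e+05 Hz = 998.450 kHz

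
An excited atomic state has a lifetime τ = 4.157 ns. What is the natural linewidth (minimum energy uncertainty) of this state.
79.169 neV

Using the energy-time uncertainty principle:
ΔEΔt ≥ ℏ/2

The lifetime τ represents the time uncertainty Δt.
The natural linewidth (minimum energy uncertainty) is:

ΔE = ℏ/(2τ)
ΔE = (1.055e-34 J·s) / (2 × 4.157e-09 s)
ΔE = 1.268e-26 J = 79.169 neV

This natural linewidth limits the precision of spectroscopic measurements.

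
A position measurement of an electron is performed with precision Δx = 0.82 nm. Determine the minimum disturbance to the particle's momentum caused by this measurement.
6.430 × 10^-26 kg·m/s

The uncertainty principle implies that measuring position disturbs momentum:
ΔxΔp ≥ ℏ/2

When we measure position with precision Δx, we necessarily introduce a momentum uncertainty:
Δp ≥ ℏ/(2Δx)
Δp_min = (1.055e-34 J·s) / (2 × 8.200e-10 m)
Δp_min = 6.430e-26 kg·m/s

The more precisely we measure position, the greater the momentum disturbance.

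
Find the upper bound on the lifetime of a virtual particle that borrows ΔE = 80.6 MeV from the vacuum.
4.083 ys

Using the energy-time uncertainty principle:
ΔEΔt ≥ ℏ/2

For a virtual particle borrowing energy ΔE, the maximum lifetime is:
Δt_max = ℏ/(2ΔE)

Converting energy:
ΔE = 80.6 MeV = 1.291e-11 J

Δt_max = (1.055e-34 J·s) / (2 × 1.291e-11 J)
Δt_max = 4.083e-24 s = 4.083 ys

Virtual particles with higher borrowed energy exist for shorter times.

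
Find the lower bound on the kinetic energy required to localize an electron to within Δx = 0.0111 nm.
77.307 eV

Localizing a particle requires giving it sufficient momentum uncertainty:

1. From uncertainty principle: Δp ≥ ℏ/(2Δx)
   Δp_min = (1.055e-34 J·s) / (2 × 1.110e-11 m)
   Δp_min = 4.750e-24 kg·m/s

2. This momentum uncertainty corresponds to kinetic energy:
   KE ≈ (Δp)²/(2m) = (4.750e-24)²/(2 × 9.109e-31 kg)
   KE = 1.239e-17 J = 77.307 eV

Tighter localization requires more energy.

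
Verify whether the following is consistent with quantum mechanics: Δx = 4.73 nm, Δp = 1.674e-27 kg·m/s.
No, it violates the uncertainty principle (impossible measurement).

Calculate the product ΔxΔp:
ΔxΔp = (4.730e-09 m) × (1.674e-27 kg·m/s)
ΔxΔp = 7.918e-36 J·s

Compare to the minimum allowed value ℏ/2:
ℏ/2 = 5.273e-35 J·s

Since ΔxΔp = 7.918e-36 J·s < 5.273e-35 J·s = ℏ/2,
the measurement violates the uncertainty principle.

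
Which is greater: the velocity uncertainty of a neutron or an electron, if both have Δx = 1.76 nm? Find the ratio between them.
The electron has the larger minimum velocity uncertainty, by a ratio of 1838.7.

For both particles, Δp_min = ℏ/(2Δx) = 2.996e-26 kg·m/s (same for both).

The velocity uncertainty is Δv = Δp/m:
- neutron: Δv = 2.996e-26 / 1.675e-27 = 1.789e+01 m/s = 17.887 m/s
- electron: Δv = 2.996e-26 / 9.109e-31 = 3.289e+04 m/s = 32.889 km/s

Ratio: 3.289e+04 / 1.789e+01 = 1838.7

The lighter particle has larger velocity uncertainty because Δv ∝ 1/m.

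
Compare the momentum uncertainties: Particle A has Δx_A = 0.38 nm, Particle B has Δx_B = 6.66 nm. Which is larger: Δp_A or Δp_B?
Particle A has the larger minimum momentum uncertainty, by a factor of 17.53.

For each particle, the minimum momentum uncertainty is Δp_min = ℏ/(2Δx):

Particle A: Δp_A = ℏ/(2×3.800e-10 m) = 1.388e-25 kg·m/s
Particle B: Δp_B = ℏ/(2×6.660e-09 m) = 7.917e-27 kg·m/s

Ratio: Δp_A/Δp_B = 17.53

Since Δp_min ∝ 1/Δx, the particle with smaller position uncertainty (A) has larger momentum uncertainty.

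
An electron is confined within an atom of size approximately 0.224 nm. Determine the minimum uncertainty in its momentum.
2.354 × 10^-25 kg·m/s

Using the Heisenberg uncertainty principle:
ΔxΔp ≥ ℏ/2

With Δx ≈ L = 2.240e-10 m (the confinement size):
Δp_min = ℏ/(2Δx)
Δp_min = (1.055e-34 J·s) / (2 × 2.240e-10 m)
Δp_min = 2.354e-25 kg·m/s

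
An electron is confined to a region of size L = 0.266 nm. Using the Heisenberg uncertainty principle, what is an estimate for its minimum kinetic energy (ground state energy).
134.617 meV

Using the uncertainty principle to estimate ground state energy:

1. The position uncertainty is approximately the confinement size:
   Δx ≈ L = 2.660e-10 m

2. From ΔxΔp ≥ ℏ/2, the minimum momentum uncertainty is:
   Δp ≈ ℏ/(2L) = 1.982e-25 kg·m/s

3. The kinetic energy is approximately:
   KE ≈ (Δp)²/(2m) = (1.982e-25)²/(2 × 9.109e-31 kg)
   KE ≈ 2.157e-20 J = 134.617 meV

This is an order-of-magnitude estimate of the ground state energy.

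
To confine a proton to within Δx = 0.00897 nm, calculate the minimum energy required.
64.472 meV

Localizing a particle requires giving it sufficient momentum uncertainty:

1. From uncertainty principle: Δp ≥ ℏ/(2Δx)
   Δp_min = (1.055e-34 J·s) / (2 × 8.970e-12 m)
   Δp_min = 5.878e-24 kg·m/s

2. This momentum uncertainty corresponds to kinetic energy:
   KE ≈ (Δp)²/(2m) = (5.878e-24)²/(2 × 1.673e-27 kg)
   KE = 1.033e-20 J = 64.472 meV

Tighter localization requires more energy.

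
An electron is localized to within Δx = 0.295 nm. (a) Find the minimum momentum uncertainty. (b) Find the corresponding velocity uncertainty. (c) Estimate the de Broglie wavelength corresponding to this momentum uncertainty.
(a) Δp_min = 1.787 × 10^-25 kg·m/s
(b) Δv_min = 196.216 km/s
(c) λ_dB = 3.707 nm

Step-by-step:

(a) From the uncertainty principle:
Δp_min = ℏ/(2Δx) = (1.055e-34 J·s)/(2 × 2.950e-10 m) = 1.787e-25 kg·m/s

(b) The velocity uncertainty:
Δv = Δp/m = (1.787e-25 kg·m/s)/(9.109e-31 kg) = 1.962e+05 m/s = 196.216 km/s

(c) The de Broglie wavelength for this momentum:
λ = h/p = (6.626e-34 J·s)/(1.787e-25 kg·m/s) = 3.707e-09 m = 3.707 nm

Note: The de Broglie wavelength is comparable to the localization size, as expected from wave-particle duality.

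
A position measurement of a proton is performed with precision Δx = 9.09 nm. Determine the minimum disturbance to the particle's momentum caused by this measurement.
5.801 × 10^-27 kg·m/s

The uncertainty principle implies that measuring position disturbs momentum:
ΔxΔp ≥ ℏ/2

When we measure position with precision Δx, we necessarily introduce a momentum uncertainty:
Δp ≥ ℏ/(2Δx)
Δp_min = (1.055e-34 J·s) / (2 × 9.090e-09 m)
Δp_min = 5.801e-27 kg·m/s

The more precisely we measure position, the greater the momentum disturbance.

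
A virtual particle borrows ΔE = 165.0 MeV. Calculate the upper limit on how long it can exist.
1.995 ys

Using the energy-time uncertainty principle:
ΔEΔt ≥ ℏ/2

For a virtual particle borrowing energy ΔE, the maximum lifetime is:
Δt_max = ℏ/(2ΔE)

Converting energy:
ΔE = 165.0 MeV = 2.644e-11 J

Δt_max = (1.055e-34 J·s) / (2 × 2.644e-11 J)
Δt_max = 1.995e-24 s = 1.995 ys

Virtual particles with higher borrowed energy exist for shorter times.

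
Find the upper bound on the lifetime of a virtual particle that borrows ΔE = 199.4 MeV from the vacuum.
1.650 ys

Using the energy-time uncertainty principle:
ΔEΔt ≥ ℏ/2

For a virtual particle borrowing energy ΔE, the maximum lifetime is:
Δt_max = ℏ/(2ΔE)

Converting energy:
ΔE = 199.4 MeV = 3.195e-11 J

Δt_max = (1.055e-34 J·s) / (2 × 3.195e-11 J)
Δt_max = 1.650e-24 s = 1.650 ys

Virtual particles with higher borrowed energy exist for shorter times.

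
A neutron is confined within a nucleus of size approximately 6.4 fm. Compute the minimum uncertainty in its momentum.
8.239 × 10^-21 kg·m/s

Using the Heisenberg uncertainty principle:
ΔxΔp ≥ ℏ/2

With Δx ≈ L = 6.400e-15 m (the confinement size):
Δp_min = ℏ/(2Δx)
Δp_min = (1.055e-34 J·s) / (2 × 6.400e-15 m)
Δp_min = 8.239e-21 kg·m/s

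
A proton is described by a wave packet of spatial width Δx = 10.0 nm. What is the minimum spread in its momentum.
5.273 × 10^-27 kg·m/s

For a wave packet, the spatial width Δx and momentum spread Δp are related by the uncertainty principle:
ΔxΔp ≥ ℏ/2

The minimum momentum spread is:
Δp_min = ℏ/(2Δx)
Δp_min = (1.055e-34 J·s) / (2 × 1.000e-08 m)
Δp_min = 5.273e-27 kg·m/s

A wave packet cannot have both a well-defined position and well-defined momentum.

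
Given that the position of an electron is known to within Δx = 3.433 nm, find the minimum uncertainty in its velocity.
16.861 km/s

Using the Heisenberg uncertainty principle and Δp = mΔv:
ΔxΔp ≥ ℏ/2
Δx(mΔv) ≥ ℏ/2

The minimum uncertainty in velocity is:
Δv_min = ℏ/(2mΔx)
Δv_min = (1.055e-34 J·s) / (2 × 9.109e-31 kg × 3.433e-09 m)
Δv_min = 1.686e+04 m/s = 16.861 km/s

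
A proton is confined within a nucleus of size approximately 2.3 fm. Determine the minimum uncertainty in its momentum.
2.293 × 10^-20 kg·m/s

Using the Heisenberg uncertainty principle:
ΔxΔp ≥ ℏ/2

With Δx ≈ L = 2.300e-15 m (the confinement size):
Δp_min = ℏ/(2Δx)
Δp_min = (1.055e-34 J·s) / (2 × 2.300e-15 m)
Δp_min = 2.293e-20 kg·m/s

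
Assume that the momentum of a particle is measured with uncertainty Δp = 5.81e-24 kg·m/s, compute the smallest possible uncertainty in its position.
9.075 pm

Using the Heisenberg uncertainty principle:
ΔxΔp ≥ ℏ/2

The minimum uncertainty in position is:
Δx_min = ℏ/(2Δp)
Δx_min = (1.055e-34 J·s) / (2 × 5.810e-24 kg·m/s)
Δx_min = 9.075e-12 m = 9.075 pm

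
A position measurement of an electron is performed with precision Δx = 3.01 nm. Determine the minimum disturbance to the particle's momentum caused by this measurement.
1.752 × 10^-26 kg·m/s

The uncertainty principle implies that measuring position disturbs momentum:
ΔxΔp ≥ ℏ/2

When we measure position with precision Δx, we necessarily introduce a momentum uncertainty:
Δp ≥ ℏ/(2Δx)
Δp_min = (1.055e-34 J·s) / (2 × 3.010e-09 m)
Δp_min = 1.752e-26 kg·m/s

The more precisely we measure position, the greater the momentum disturbance.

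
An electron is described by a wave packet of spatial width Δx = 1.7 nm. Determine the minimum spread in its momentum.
3.102 × 10^-26 kg·m/s

For a wave packet, the spatial width Δx and momentum spread Δp are related by the uncertainty principle:
ΔxΔp ≥ ℏ/2

The minimum momentum spread is:
Δp_min = ℏ/(2Δx)
Δp_min = (1.055e-34 J·s) / (2 × 1.700e-09 m)
Δp_min = 3.102e-26 kg·m/s

A wave packet cannot have both a well-defined position and well-defined momentum.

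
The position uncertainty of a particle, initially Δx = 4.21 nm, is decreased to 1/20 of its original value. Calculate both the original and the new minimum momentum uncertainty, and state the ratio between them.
Original Δp_min = 1.252 × 10^-26 kg·m/s; new Δp'_min = 2.505 × 10^-25 kg·m/s; ratio Δp'_min/Δp_min = 20.

From the uncertainty principle ΔxΔp ≥ ℏ/2, the minimum momentum uncertainty is Δp_min = ℏ/(2Δx).

Original (Δx = 4.21 nm = 4.210e-09 m):
Δp_min = (1.055e-34 J·s)/(2 × 4.210e-09 m) = 1.252e-26 kg·m/s

When Δx → (1/20)Δx:
Δp'_min = ℏ/(2 × (1/20)Δx) = 20 × ℏ/(2Δx) = 20 × Δp_min
Δp'_min = 20 × 1.252e-26 kg·m/s = 2.505e-25 kg·m/s

Since Δp_min ∝ 1/Δx, when Δx is decreased to 1/20 of its original value, Δp_min increases to 20 times its original value.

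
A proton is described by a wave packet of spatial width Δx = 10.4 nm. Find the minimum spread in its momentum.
5.070 × 10^-27 kg·m/s

For a wave packet, the spatial width Δx and momentum spread Δp are related by the uncertainty principle:
ΔxΔp ≥ ℏ/2

The minimum momentum spread is:
Δp_min = ℏ/(2Δx)
Δp_min = (1.055e-34 J·s) / (2 × 1.040e-08 m)
Δp_min = 5.070e-27 kg·m/s

A wave packet cannot have both a well-defined position and well-defined momentum.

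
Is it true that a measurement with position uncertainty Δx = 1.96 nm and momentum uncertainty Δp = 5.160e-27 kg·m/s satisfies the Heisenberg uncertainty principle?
No, it violates the uncertainty principle (impossible measurement).

Calculate the product ΔxΔp:
ΔxΔp = (1.960e-09 m) × (5.160e-27 kg·m/s)
ΔxΔp = 1.011e-35 J·s

Compare to the minimum allowed value ℏ/2:
ℏ/2 = 5.273e-35 J·s

Since ΔxΔp = 1.011e-35 J·s < 5.273e-35 J·s = ℏ/2,
the measurement violates the uncertainty principle.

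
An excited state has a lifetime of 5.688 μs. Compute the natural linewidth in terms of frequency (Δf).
13.990 kHz

Using the energy-time uncertainty principle and E = hf:
ΔEΔt ≥ ℏ/2
hΔf·Δt ≥ ℏ/2

The minimum frequency uncertainty is:
Δf = ℏ/(2hτ) = 1/(4πτ)
Δf = 1/(4π × 5.688e-06 s)
Δf = 1.399e+04 Hz = 13.990 kHz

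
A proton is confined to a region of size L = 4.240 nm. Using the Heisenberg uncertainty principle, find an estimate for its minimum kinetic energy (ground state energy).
288.551 neV

Using the uncertainty principle to estimate ground state energy:

1. The position uncertainty is approximately the confinement size:
   Δx ≈ L = 4.240e-09 m

2. From ΔxΔp ≥ ℏ/2, the minimum momentum uncertainty is:
   Δp ≈ ℏ/(2L) = 1.244e-26 kg·m/s

3. The kinetic energy is approximately:
   KE ≈ (Δp)²/(2m) = (1.244e-26)²/(2 × 1.673e-27 kg)
   KE ≈ 4.623e-26 J = 288.551 neV

This is an order-of-magnitude estimate of the ground state energy.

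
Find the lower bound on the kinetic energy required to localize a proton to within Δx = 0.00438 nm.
270.400 meV

Localizing a particle requires giving it sufficient momentum uncertainty:

1. From uncertainty principle: Δp ≥ ℏ/(2Δx)
   Δp_min = (1.055e-34 J·s) / (2 × 4.380e-12 m)
   Δp_min = 1.204e-23 kg·m/s

2. This momentum uncertainty corresponds to kinetic energy:
   KE ≈ (Δp)²/(2m) = (1.204e-23)²/(2 × 1.673e-27 kg)
   KE = 4.332e-20 J = 270.400 meV

Tighter localization requires more energy.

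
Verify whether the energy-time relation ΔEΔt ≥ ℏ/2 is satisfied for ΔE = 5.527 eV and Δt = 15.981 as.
No, it violates the uncertainty relation.

Calculate the product ΔEΔt:
ΔE = 5.527 eV = 8.855e-19 J
ΔEΔt = (8.855e-19 J) × (1.598e-17 s)
ΔEΔt = 1.415e-35 J·s

Compare to the minimum allowed value ℏ/2:
ℏ/2 = 5.273e-35 J·s

Since ΔEΔt = 1.415e-35 J·s < 5.273e-35 J·s = ℏ/2,
this violates the uncertainty relation.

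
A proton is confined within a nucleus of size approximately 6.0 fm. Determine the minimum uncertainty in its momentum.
8.788 × 10^-21 kg·m/s

Using the Heisenberg uncertainty principle:
ΔxΔp ≥ ℏ/2

With Δx ≈ L = 6.000e-15 m (the confinement size):
Δp_min = ℏ/(2Δx)
Δp_min = (1.055e-34 J·s) / (2 × 6.000e-15 m)
Δp_min = 8.788e-21 kg·m/s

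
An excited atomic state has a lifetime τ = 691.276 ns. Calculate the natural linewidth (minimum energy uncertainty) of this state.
476.085 peV

Using the energy-time uncertainty principle:
ΔEΔt ≥ ℏ/2

The lifetime τ represents the time uncertainty Δt.
The natural linewidth (minimum energy uncertainty) is:

ΔE = ℏ/(2τ)
ΔE = (1.055e-34 J·s) / (2 × 6.913e-07 s)
ΔE = 7.628e-29 J = 476.085 peV

This natural linewidth limits the precision of spectroscopic measurements.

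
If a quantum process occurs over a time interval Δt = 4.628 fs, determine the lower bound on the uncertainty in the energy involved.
71.112 meV

Using the energy-time uncertainty principle:
ΔEΔt ≥ ℏ/2

The minimum uncertainty in energy is:
ΔE_min = ℏ/(2Δt)
ΔE_min = (1.055e-34 J·s) / (2 × 4.628e-15 s)
ΔE_min = 1.139e-20 J = 71.112 meV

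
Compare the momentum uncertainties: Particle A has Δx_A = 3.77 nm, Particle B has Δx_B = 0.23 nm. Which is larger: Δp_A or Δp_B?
Particle B has the larger minimum momentum uncertainty, by a factor of 16.39.

For each particle, the minimum momentum uncertainty is Δp_min = ℏ/(2Δx):

Particle A: Δp_A = ℏ/(2×3.770e-09 m) = 1.399e-26 kg·m/s
Particle B: Δp_B = ℏ/(2×2.300e-10 m) = 2.293e-25 kg·m/s

Ratio: Δp_B/Δp_A = 16.39

Since Δp_min ∝ 1/Δx, the particle with smaller position uncertainty (B) has larger momentum uncertainty.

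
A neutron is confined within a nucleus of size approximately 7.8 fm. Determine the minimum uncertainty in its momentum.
6.760 × 10^-21 kg·m/s

Using the Heisenberg uncertainty principle:
ΔxΔp ≥ ℏ/2

With Δx ≈ L = 7.800e-15 m (the confinement size):
Δp_min = ℏ/(2Δx)
Δp_min = (1.055e-34 J·s) / (2 × 7.800e-15 m)
Δp_min = 6.760e-21 kg·m/s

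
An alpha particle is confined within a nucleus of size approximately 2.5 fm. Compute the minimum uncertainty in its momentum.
2.109 × 10^-20 kg·m/s

Using the Heisenberg uncertainty principle:
ΔxΔp ≥ ℏ/2

With Δx ≈ L = 2.500e-15 m (the confinement size):
Δp_min = ℏ/(2Δx)
Δp_min = (1.055e-34 J·s) / (2 × 2.500e-15 m)
Δp_min = 2.109e-20 kg·m/s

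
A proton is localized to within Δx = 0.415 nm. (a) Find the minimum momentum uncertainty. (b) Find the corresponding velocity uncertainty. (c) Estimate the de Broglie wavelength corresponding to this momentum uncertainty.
(a) Δp_min = 1.271 × 10^-25 kg·m/s
(b) Δv_min = 75.963 m/s
(c) λ_dB = 5.215 nm

Step-by-step:

(a) From the uncertainty principle:
Δp_min = ℏ/(2Δx) = (1.055e-34 J·s)/(2 × 4.150e-10 m) = 1.271e-25 kg·m/s

(b) The velocity uncertainty:
Δv = Δp/m = (1.271e-25 kg·m/s)/(1.673e-27 kg) = 7.596e+01 m/s = 75.963 m/s

(c) The de Broglie wavelength for this momentum:
λ = h/p = (6.626e-34 J·s)/(1.271e-25 kg·m/s) = 5.215e-09 m = 5.215 nm

Note: The de Broglie wavelength is comparable to the localization size, as expected from wave-particle duality.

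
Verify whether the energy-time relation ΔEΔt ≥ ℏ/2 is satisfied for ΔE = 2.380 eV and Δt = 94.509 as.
No, it violates the uncertainty relation.

Calculate the product ΔEΔt:
ΔE = 2.380 eV = 3.813e-19 J
ΔEΔt = (3.813e-19 J) × (9.451e-17 s)
ΔEΔt = 3.604e-35 J·s

Compare to the minimum allowed value ℏ/2:
ℏ/2 = 5.273e-35 J·s

Since ΔEΔt = 3.604e-35 J·s < 5.273e-35 J·s = ℏ/2,
this violates the uncertainty relation.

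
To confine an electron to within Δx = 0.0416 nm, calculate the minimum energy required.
5.504 eV

Localizing a particle requires giving it sufficient momentum uncertainty:

1. From uncertainty principle: Δp ≥ ℏ/(2Δx)
   Δp_min = (1.055e-34 J·s) / (2 × 4.160e-11 m)
   Δp_min = 1.268e-24 kg·m/s

2. This momentum uncertainty corresponds to kinetic energy:
   KE ≈ (Δp)²/(2m) = (1.268e-24)²/(2 × 9.109e-31 kg)
   KE = 8.818e-19 J = 5.504 eV

Tighter localization requires more energy.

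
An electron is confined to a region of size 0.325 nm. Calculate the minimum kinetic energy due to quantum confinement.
90.177 meV

Using the uncertainty principle:

1. Position uncertainty: Δx ≈ 3.250e-10 m
2. Minimum momentum uncertainty: Δp = ℏ/(2Δx) = 1.622e-25 kg·m/s
3. Minimum kinetic energy:
   KE = (Δp)²/(2m) = (1.622e-25)²/(2 × 9.109e-31 kg)
   KE = 1.445e-20 J = 90.177 meV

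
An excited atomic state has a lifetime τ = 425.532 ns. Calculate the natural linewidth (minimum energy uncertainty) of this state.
773.399 peV

Using the energy-time uncertainty principle:
ΔEΔt ≥ ℏ/2

The lifetime τ represents the time uncertainty Δt.
The natural linewidth (minimum energy uncertainty) is:

ΔE = ℏ/(2τ)
ΔE = (1.055e-34 J·s) / (2 × 4.255e-07 s)
ΔE = 1.239e-28 J = 773.399 peV

This natural linewidth limits the precision of spectroscopic measurements.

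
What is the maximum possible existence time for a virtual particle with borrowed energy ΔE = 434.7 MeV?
7.571 × 10^-25 s

Using the energy-time uncertainty principle:
ΔEΔt ≥ ℏ/2

For a virtual particle borrowing energy ΔE, the maximum lifetime is:
Δt_max = ℏ/(2ΔE)

Converting energy:
ΔE = 434.7 MeV = 6.965e-11 J

Δt_max = (1.055e-34 J·s) / (2 × 6.965e-11 J)
Δt_max = 7.571e-25 s = 7.571 × 10^-25 s

Virtual particles with higher borrowed energy exist for shorter times.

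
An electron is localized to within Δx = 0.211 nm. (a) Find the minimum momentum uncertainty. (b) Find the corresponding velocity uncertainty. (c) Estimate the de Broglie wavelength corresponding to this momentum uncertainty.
(a) Δp_min = 2.499 × 10^-25 kg·m/s
(b) Δv_min = 274.331 km/s
(c) λ_dB = 2.652 nm

Step-by-step:

(a) From the uncertainty principle:
Δp_min = ℏ/(2Δx) = (1.055e-34 J·s)/(2 × 2.110e-10 m) = 2.499e-25 kg·m/s

(b) The velocity uncertainty:
Δv = Δp/m = (2.499e-25 kg·m/s)/(9.109e-31 kg) = 2.743e+05 m/s = 274.331 km/s

(c) The de Broglie wavelength for this momentum:
λ = h/p = (6.626e-34 J·s)/(2.499e-25 kg·m/s) = 2.652e-09 m = 2.652 nm

Note: The de Broglie wavelength is comparable to the localization size, as expected from wave-particle duality.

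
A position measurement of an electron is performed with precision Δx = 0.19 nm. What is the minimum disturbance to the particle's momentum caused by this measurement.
2.775 × 10^-25 kg·m/s

The uncertainty principle implies that measuring position disturbs momentum:
ΔxΔp ≥ ℏ/2

When we measure position with precision Δx, we necessarily introduce a momentum uncertainty:
Δp ≥ ℏ/(2Δx)
Δp_min = (1.055e-34 J·s) / (2 × 1.900e-10 m)
Δp_min = 2.775e-25 kg·m/s

The more precisely we measure position, the greater the momentum disturbance.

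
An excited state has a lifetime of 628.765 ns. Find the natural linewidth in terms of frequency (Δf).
126.562 kHz

Using the energy-time uncertainty principle and E = hf:
ΔEΔt ≥ ℏ/2
hΔf·Δt ≥ ℏ/2

The minimum frequency uncertainty is:
Δf = ℏ/(2hτ) = 1/(4πτ)
Δf = 1/(4π × 6.288e-07 s)
Δf = 1.266e+05 Hz = 126.562 kHz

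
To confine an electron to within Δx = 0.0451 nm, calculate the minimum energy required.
4.683 eV

Localizing a particle requires giving it sufficient momentum uncertainty:

1. From uncertainty principle: Δp ≥ ℏ/(2Δx)
   Δp_min = (1.055e-34 J·s) / (2 × 4.510e-11 m)
   Δp_min = 1.169e-24 kg·m/s

2. This momentum uncertainty corresponds to kinetic energy:
   KE ≈ (Δp)²/(2m) = (1.169e-24)²/(2 × 9.109e-31 kg)
   KE = 7.503e-19 J = 4.683 eV

Tighter localization requires more energy.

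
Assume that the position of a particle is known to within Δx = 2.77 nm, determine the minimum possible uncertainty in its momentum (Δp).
1.904 × 10^-26 kg·m/s

Using the Heisenberg uncertainty principle:
ΔxΔp ≥ ℏ/2

The minimum uncertainty in momentum is:
Δp_min = ℏ/(2Δx)
Δp_min = (1.055e-34 J·s) / (2 × 2.770e-09 m)
Δp_min = 1.904e-26 kg·m/s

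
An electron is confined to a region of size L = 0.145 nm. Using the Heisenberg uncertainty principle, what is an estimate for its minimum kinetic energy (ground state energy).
453.030 meV

Using the uncertainty principle to estimate ground state energy:

1. The position uncertainty is approximately the confinement size:
   Δx ≈ L = 1.450e-10 m

2. From ΔxΔp ≥ ℏ/2, the minimum momentum uncertainty is:
   Δp ≈ ℏ/(2L) = 3.636e-25 kg·m/s

3. The kinetic energy is approximately:
   KE ≈ (Δp)²/(2m) = (3.636e-25)²/(2 × 9.109e-31 kg)
   KE ≈ 7.258e-20 J = 453.030 meV

This is an order-of-magnitude estimate of the ground state energy.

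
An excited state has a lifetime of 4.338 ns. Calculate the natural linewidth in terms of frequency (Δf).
18.344 MHz

Using the energy-time uncertainty principle and E = hf:
ΔEΔt ≥ ℏ/2
hΔf·Δt ≥ ℏ/2

The minimum frequency uncertainty is:
Δf = ℏ/(2hτ) = 1/(4πτ)
Δf = 1/(4π × 4.338e-09 s)
Δf = 1.834e+07 Hz = 18.344 MHz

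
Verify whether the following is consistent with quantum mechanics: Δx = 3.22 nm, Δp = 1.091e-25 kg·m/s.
Yes, it satisfies the uncertainty principle.

Calculate the product ΔxΔp:
ΔxΔp = (3.220e-09 m) × (1.091e-25 kg·m/s)
ΔxΔp = 3.513e-34 J·s

Compare to the minimum allowed value ℏ/2:
ℏ/2 = 5.273e-35 J·s

Since ΔxΔp = 3.513e-34 J·s ≥ 5.273e-35 J·s = ℏ/2,
the measurement satisfies the uncertainty principle.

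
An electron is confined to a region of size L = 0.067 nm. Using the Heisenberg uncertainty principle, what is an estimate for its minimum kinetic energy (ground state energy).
2.122 eV

Using the uncertainty principle to estimate ground state energy:

1. The position uncertainty is approximately the confinement size:
   Δx ≈ L = 6.700e-11 m

2. From ΔxΔp ≥ ℏ/2, the minimum momentum uncertainty is:
   Δp ≈ ℏ/(2L) = 7.870e-25 kg·m/s

3. The kinetic energy is approximately:
   KE ≈ (Δp)²/(2m) = (7.870e-25)²/(2 × 9.109e-31 kg)
   KE ≈ 3.400e-19 J = 2.122 eV

This is an order-of-magnitude estimate of the ground state energy.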